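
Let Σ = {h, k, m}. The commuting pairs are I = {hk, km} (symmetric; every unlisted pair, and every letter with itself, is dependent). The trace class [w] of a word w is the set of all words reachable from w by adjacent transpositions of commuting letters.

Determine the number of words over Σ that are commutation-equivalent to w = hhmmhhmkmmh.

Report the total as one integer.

11

drop 0:h onto floor
drop 1:h onto {0:h}
drop 2:m onto {1:h}
drop 3:m onto {2:m}
drop 4:h onto {3:m}
drop 5:h onto {4:h}
drop 6:m onto {5:h}
drop 7:k onto floor
drop 8:m onto {6:m}
drop 9:m onto {8:m}
drop 10:h onto {9:m}
ground layer = {0:h, 7:k}
drop-orders for the pieces not yet dropped (sum over which currently-grounded one goes next):
  1 to go: {7} 1  {10} 1
  2 to go: {7,10} 2  {9,10} 1
  3 to go: {7,9,10} 3  {8,9,10} 1
  4 to go: {6,8,9,10} 1  {7,8,9,10} 4
  5 to go: {5,6,8,9,10} 1  {6,7,8,9,10} 5
  6 to go: {4,5,6,8,9,10} 1  {5,6,7,8,9,10} 6
  7 to go: {3,4,5,6,8,9,10} 1  {4,5,6,7,8,9,10} 7
  8 to go: {2,3,4,5,6,8,9,10} 1  {3,4,5,6,7,8,9,10} 8
  9 to go: {1,2,3,4,5,6,8,9,10} 1  {2,3,4,5,6,7,8,9,10} 9
  if 0:h drops first: 10 orders
  if 7:k drops first: 1 orders
heap linearizations: 11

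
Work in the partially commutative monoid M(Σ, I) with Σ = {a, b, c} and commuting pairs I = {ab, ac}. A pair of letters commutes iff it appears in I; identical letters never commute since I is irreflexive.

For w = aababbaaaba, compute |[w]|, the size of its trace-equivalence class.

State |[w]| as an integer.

330

#0=a has no predecessor
#1=a depends on [0:a]
#2=b has no predecessor
#3=a depends on [1:a]
#4=b depends on [2:b]
#5=b depends on [4:b]
#6=a depends on [3:a]
#7=a depends on [6:a]
#8=a depends on [7:a]
#9=b depends on [5:b]
#10=a depends on [8:a]
sources: [0:a, 2:b]
N(rest) = Σ N(rest − s) over sources s of rest; N(one piece) = 1:
  size 1 → [9]=1  [10]=1
  size 2 → [5,9]=1  [8,10]=1  [9,10]=2
  size 3 → [4,5,9]=1  [5,9,10]=3  [7,8,10]=1  [8,9,10]=3
  size 4 → [2,4,5,9]=1  [4,5,9,10]=4  [5,8,9,10]=6  [6,7,8,10]=1  [7,8,9,10]=4
  size 5 → [2,4,5,9,10]=5  [3,6,7,8,10]=1  [4,5,8,9,10]=10  [5,7,8,9,10]=10  [6,7,8,9,10]=5
  size 6 → [1,3,6,7,8,10]=1  [2,4,5,8,9,10]=15  [3,6,7,8,9,10]=6  [4,5,7,8,9,10]=20  [5,6,7,8,9,10]=15
  size 7 → [0,1,3,6,7,8,10]=1  [1,3,6,7,8,9,10]=7  [2,4,5,7,8,9,10]=35  [3,5,6,7,8,9,10]=21  [4,5,6,7,8,9,10]=35
  size 8 → [0,1,3,6,7,8,9,10]=8  [1,3,5,6,7,8,9,10]=28  [2,4,5,6,7,8,9,10]=70  [3,4,5,6,7,8,9,10]=56
  size 9 → [0,1,3,5,6,7,8,9,10]=36  [1,3,4,5,6,7,8,9,10]=84  [2,3,4,5,6,7,8,9,10]=126
  first=0(a) contributes 210
  first=2(b) contributes 120
|[w]| = 330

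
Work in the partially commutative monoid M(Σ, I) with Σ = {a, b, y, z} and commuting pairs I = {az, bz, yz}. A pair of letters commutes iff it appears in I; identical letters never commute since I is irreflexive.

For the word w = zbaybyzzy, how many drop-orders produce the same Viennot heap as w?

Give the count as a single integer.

84

drop 0:z onto floor
drop 1:b onto floor
drop 2:a onto {1:b}
drop 3:y onto {2:a}
drop 4:b onto {3:y}
drop 5:y onto {4:b}
drop 6:z onto {0:z}
drop 7:z onto {6:z}
drop 8:y onto {5:y}
ground layer = {0:z, 1:b}
drop-orders for the pieces not yet dropped (sum over which currently-grounded one goes next):
  1 to go: {7} 1  {8} 1
  2 to go: {5,8} 1  {6,7} 1  {7,8} 2
  3 to go: {0,6,7} 1  {4,5,8} 1  {5,7,8} 3  {6,7,8} 3
  4 to go: {0,6,7,8} 4  {3,4,5,8} 1  {4,5,7,8} 4  {5,6,7,8} 6
  5 to go: {0,5,6,7,8} 10  {2,3,4,5,8} 1  {3,4,5,7,8} 5  {4,5,6,7,8} 10
  6 to go: {0,4,5,6,7,8} 20  {1,2,3,4,5,8} 1  {2,3,4,5,7,8} 6  {3,4,5,6,7,8} 15
  7 to go: {0,3,4,5,6,7,8} 35  {1,2,3,4,5,7,8} 7  {2,3,4,5,6,7,8} 21
  if 0:z drops first: 28 orders
  if 1:b drops first: 56 orders
heap linearizations: 84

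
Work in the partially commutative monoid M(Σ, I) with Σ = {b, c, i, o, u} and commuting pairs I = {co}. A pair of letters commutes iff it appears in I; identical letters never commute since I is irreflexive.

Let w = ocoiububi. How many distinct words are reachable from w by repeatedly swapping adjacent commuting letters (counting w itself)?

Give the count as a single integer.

drop 0:o onto floor
drop 1:c onto floor
drop 2:o onto {0:o}
drop 3:i onto {1:c, 2:o}
drop 4:u onto {3:i}
drop 5:b onto {4:u}
drop 6:u onto {5:b}
drop 7:b onto {6:u}
drop 8:i onto {7:b}
ground layer = {0:o, 1:c}
drop-orders for the pieces not yet dropped (sum over which currently-grounded one goes next):
  1 to go: {8} 1
  2 to go: {7,8} 1
  3 to go: {6,7,8} 1
  4 to go: {5,6,7,8} 1
  5 to go: {4,5,6,7,8} 1
  6 to go: {3,4,5,6,7,8} 1
  7 to go: {1,3,4,5,6,7,8} 1  {2,3,4,5,6,7,8} 1
  if 0:o drops first: 2 orders
  if 1:c drops first: 1 orders
heap linearizations: 3

3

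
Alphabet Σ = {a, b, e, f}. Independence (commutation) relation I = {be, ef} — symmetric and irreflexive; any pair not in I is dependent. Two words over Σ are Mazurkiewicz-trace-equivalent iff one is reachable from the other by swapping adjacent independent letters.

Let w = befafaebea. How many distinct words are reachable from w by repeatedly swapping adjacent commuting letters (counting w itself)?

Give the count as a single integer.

9

drop 0:b onto floor
drop 1:e onto floor
drop 2:f onto {0:b}
drop 3:a onto {1:e, 2:f}
drop 4:f onto {3:a}
drop 5:a onto {4:f}
drop 6:e onto {5:a}
drop 7:b onto {5:a}
drop 8:e onto {6:e}
drop 9:a onto {7:b, 8:e}
ground layer = {0:b, 1:e}
drop-orders for the pieces not yet dropped (sum over which currently-grounded one goes next):
  1 to go: {9} 1
  2 to go: {7,9} 1  {8,9} 1
  3 to go: {6,8,9} 1  {7,8,9} 2
  4 to go: {6,7,8,9} 3
  5 to go: {5,6,7,8,9} 3
  6 to go: {4,5,6,7,8,9} 3
  7 to go: {3,4,5,6,7,8,9} 3
  8 to go: {1,3,4,5,6,7,8,9} 3  {2,3,4,5,6,7,8,9} 3
  if 0:b drops first: 6 orders
  if 1:e drops first: 3 orders
heap linearizations: 9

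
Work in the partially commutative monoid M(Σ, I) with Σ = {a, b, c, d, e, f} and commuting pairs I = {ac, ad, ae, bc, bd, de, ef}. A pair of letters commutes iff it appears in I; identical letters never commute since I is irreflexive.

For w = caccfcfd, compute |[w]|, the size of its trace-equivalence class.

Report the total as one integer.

piece 0:c — minimal
piece 1:a — minimal
piece 2:c rests on {0:c}
piece 3:c rests on {2:c}
piece 4:f rests on {1:a, 3:c}
piece 5:c rests on {4:f}
piece 6:f rests on {5:c}
piece 7:d rests on {6:f}
minimal pieces: {0:c, 1:a}
ways to finish when only these pieces remain (= sum over removing one remaining piece with nothing left below it):
  1 left: {7}→1
  2 left: {6,7}→1
  3 left: {5,6,7}→1
  4 left: {4,5,6,7}→1
  5 left: {1,4,5,6,7}→1  {3,4,5,6,7}→1
  6 left: {1,3,4,5,6,7}→2  {2,3,4,5,6,7}→1
  placing 0:c first → 3 extensions
  placing 1:a first → 1 extensions
total linear extensions = 4

4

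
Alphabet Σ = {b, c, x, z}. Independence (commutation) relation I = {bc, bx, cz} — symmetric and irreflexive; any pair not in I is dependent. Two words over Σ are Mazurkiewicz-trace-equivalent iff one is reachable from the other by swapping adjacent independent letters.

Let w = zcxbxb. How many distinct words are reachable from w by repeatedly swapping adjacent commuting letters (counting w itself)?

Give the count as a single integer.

16

0(z) covers ∅
1(c) covers ∅
2(x) covers 0:z, 1:c
3(b) covers 0:z
4(x) covers 2:x
5(b) covers 3:b
floor of heap: 0:z, 1:c
completions by unplaced set U, small U first (add the entries for U minus each lowest piece of U):
  |U|=1: {4}:1  {5}:1
  |U|=2: {2,4}:1  {3,5}:1  {4,5}:2
  |U|=3: {1,2,4}:1  {2,4,5}:3  {3,4,5}:3
  |U|=4: {1,2,4,5}:4  {2,3,4,5}:6
  start at 0(z): 10
  start at 1(c): 6
sum over floor = 16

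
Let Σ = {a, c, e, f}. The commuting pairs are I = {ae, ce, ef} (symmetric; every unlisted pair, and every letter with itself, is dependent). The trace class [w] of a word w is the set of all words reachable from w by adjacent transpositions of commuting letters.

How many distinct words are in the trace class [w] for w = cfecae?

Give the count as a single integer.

15

piece 0:c — minimal
piece 1:f rests on {0:c}
piece 2:e — minimal
piece 3:c rests on {1:f}
piece 4:a rests on {3:c}
piece 5:e rests on {2:e}
minimal pieces: {0:c, 2:e}
ways to finish when only these pieces remain (= sum over removing one remaining piece with nothing left below it):
  1 left: {4}→1  {5}→1
  2 left: {2,5}→1  {3,4}→1  {4,5}→2
  3 left: {1,3,4}→1  {2,4,5}→3  {3,4,5}→3
  4 left: {0,1,3,4}→1  {1,3,4,5}→4  {2,3,4,5}→6
  placing 0:c first → 10 extensions
  placing 2:e first → 5 extensions
total linear extensions = 15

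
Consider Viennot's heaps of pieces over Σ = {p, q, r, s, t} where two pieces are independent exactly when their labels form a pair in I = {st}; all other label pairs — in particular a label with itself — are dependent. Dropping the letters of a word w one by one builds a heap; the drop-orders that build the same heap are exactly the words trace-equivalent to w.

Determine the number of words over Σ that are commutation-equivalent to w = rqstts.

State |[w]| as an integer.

drop 0:r onto floor
drop 1:q onto {0:r}
drop 2:s onto {1:q}
drop 3:t onto {1:q}
drop 4:t onto {3:t}
drop 5:s onto {2:s}
ground layer = {0:r}
drop-orders for the pieces not yet dropped (sum over which currently-grounded one goes next):
  1 to go: {4} 1  {5} 1
  2 to go: {2,5} 1  {3,4} 1  {4,5} 2
  3 to go: {2,4,5} 3  {3,4,5} 3
  4 to go: {2,3,4,5} 6
  if 0:r drops first: 6 orders

6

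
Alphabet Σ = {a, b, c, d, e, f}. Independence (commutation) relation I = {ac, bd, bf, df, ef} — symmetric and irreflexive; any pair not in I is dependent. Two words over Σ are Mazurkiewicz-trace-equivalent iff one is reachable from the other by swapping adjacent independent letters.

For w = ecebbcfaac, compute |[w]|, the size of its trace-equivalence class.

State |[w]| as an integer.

piece 0:e — minimal
piece 1:c rests on {0:e}
piece 2:e rests on {1:c}
piece 3:b rests on {2:e}
piece 4:b rests on {3:b}
piece 5:c rests on {4:b}
piece 6:f rests on {5:c}
piece 7:a rests on {6:f}
piece 8:a rests on {7:a}
piece 9:c rests on {6:f}
minimal pieces: {0:e}
ways to finish when only these pieces remain (= sum over removing one remaining piece with nothing left below it):
  1 left: {8}→1  {9}→1
  2 left: {7,8}→1  {8,9}→2
  3 left: {7,8,9}→3
  4 left: {6,7,8,9}→3
  5 left: {5,6,7,8,9}→3
  6 left: {4,5,6,7,8,9}→3
  7 left: {3,4,5,6,7,8,9}→3
  8 left: {2,3,4,5,6,7,8,9}→3
  placing 0:e first → 3 extensions

3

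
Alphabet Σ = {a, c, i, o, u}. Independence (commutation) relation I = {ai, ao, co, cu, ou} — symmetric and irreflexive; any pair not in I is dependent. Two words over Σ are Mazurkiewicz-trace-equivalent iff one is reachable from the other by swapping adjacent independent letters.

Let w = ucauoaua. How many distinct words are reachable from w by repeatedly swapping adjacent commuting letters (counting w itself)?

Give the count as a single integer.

16

#0=u has no predecessor
#1=c has no predecessor
#2=a depends on [0:u, 1:c]
#3=u depends on [2:a]
#4=o has no predecessor
#5=a depends on [3:u]
#6=u depends on [5:a]
#7=a depends on [6:u]
sources: [0:u, 1:c, 4:o]
N(rest) = Σ N(rest − s) over sources s of rest; N(one piece) = 1:
  size 1 → [4]=1  [7]=1
  size 2 → [4,7]=2  [6,7]=1
  size 3 → [4,6,7]=3  [5,6,7]=1
  size 4 → [3,5,6,7]=1  [4,5,6,7]=4
  size 5 → [2,3,5,6,7]=1  [3,4,5,6,7]=5
  size 6 → [0,2,3,5,6,7]=1  [1,2,3,5,6,7]=1  [2,3,4,5,6,7]=6
  first=0(u) contributes 7
  first=1(c) contributes 7
  first=4(o) contributes 2
|[w]| = 16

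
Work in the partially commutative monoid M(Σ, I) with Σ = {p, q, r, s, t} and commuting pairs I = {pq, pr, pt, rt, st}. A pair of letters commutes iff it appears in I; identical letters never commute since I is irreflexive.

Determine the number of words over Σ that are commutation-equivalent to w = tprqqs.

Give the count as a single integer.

10

#0=t has no predecessor
#1=p has no predecessor
#2=r has no predecessor
#3=q depends on [0:t, 2:r]
#4=q depends on [3:q]
#5=s depends on [1:p, 4:q]
sources: [0:t, 1:p, 2:r]
N(rest) = Σ N(rest − s) over sources s of rest; N(one piece) = 1:
  size 1 → [5]=1
  size 2 → [1,5]=1  [4,5]=1
  size 3 → [1,4,5]=2  [3,4,5]=1
  size 4 → [0,3,4,5]=1  [1,3,4,5]=3  [2,3,4,5]=1
  first=0(t) contributes 4
  first=1(p) contributes 2
  first=2(r) contributes 4
|[w]| = 10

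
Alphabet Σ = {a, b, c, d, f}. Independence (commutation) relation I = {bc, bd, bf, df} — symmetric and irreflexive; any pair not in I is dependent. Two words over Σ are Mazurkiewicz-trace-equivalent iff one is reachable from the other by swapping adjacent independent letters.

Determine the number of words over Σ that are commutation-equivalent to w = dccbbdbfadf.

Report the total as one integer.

drop 0:d onto floor
drop 1:c onto {0:d}
drop 2:c onto {1:c}
drop 3:b onto floor
drop 4:b onto {3:b}
drop 5:d onto {2:c}
drop 6:b onto {4:b}
drop 7:f onto {2:c}
drop 8:a onto {5:d, 6:b, 7:f}
drop 9:d onto {8:a}
drop 10:f onto {8:a}
ground layer = {0:d, 3:b}
drop-orders for the pieces not yet dropped (sum over which currently-grounded one goes next):
  1 to go: {9} 1  {10} 1
  2 to go: {9,10} 2
  3 to go: {8,9,10} 2
  4 to go: {5,8,9,10} 2  {6,8,9,10} 2  {7,8,9,10} 2
  5 to go: {4,6,8,9,10} 2  {5,6,8,9,10} 4  {5,7,8,9,10} 4  {6,7,8,9,10} 4
  6 to go: {2,5,7,8,9,10} 4  {3,4,6,8,9,10} 2  {4,5,6,8,9,10} 6  {4,6,7,8,9,10} 6  {5,6,7,8,9,10} 12
  7 to go: {1,2,5,7,8,9,10} 4  {2,5,6,7,8,9,10} 16  {3,4,5,6,8,9,10} 8  {3,4,6,7,8,9,10} 8  {4,5,6,7,8,9,10} 24
  8 to go: {0,1,2,5,7,8,9,10} 4  {1,2,5,6,7,8,9,10} 20  {2,4,5,6,7,8,9,10} 40  {3,4,5,6,7,8,9,10} 40
  9 to go: {0,1,2,5,6,7,8,9,10} 24  {1,2,4,5,6,7,8,9,10} 60  {2,3,4,5,6,7,8,9,10} 80
  if 0:d drops first: 140 orders
  if 3:b drops first: 84 orders
heap linearizations: 224

224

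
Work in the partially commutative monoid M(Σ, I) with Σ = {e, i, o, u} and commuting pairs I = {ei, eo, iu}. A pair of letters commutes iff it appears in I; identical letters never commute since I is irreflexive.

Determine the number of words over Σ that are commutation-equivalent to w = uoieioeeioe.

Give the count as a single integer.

#0=u has no predecessor
#1=o depends on [0:u]
#2=i depends on [1:o]
#3=e depends on [0:u]
#4=i depends on [2:i]
#5=o depends on [4:i]
#6=e depends on [3:e]
#7=e depends on [6:e]
#8=i depends on [5:o]
#9=o depends on [8:i]
#10=e depends on [7:e]
sources: [0:u]
N(rest) = Σ N(rest − s) over sources s of rest; N(one piece) = 1:
  size 1 → [9]=1  [10]=1
  size 2 → [7,10]=1  [8,9]=1  [9,10]=2
  size 3 → [5,8,9]=1  [6,7,10]=1  [7,9,10]=3  [8,9,10]=3
  size 4 → [3,6,7,10]=1  [4,5,8,9]=1  [5,8,9,10]=4  [6,7,9,10]=4  [7,8,9,10]=6
  size 5 → [2,4,5,8,9]=1  [3,6,7,9,10]=5  [4,5,8,9,10]=5  [5,7,8,9,10]=10  [6,7,8,9,10]=10
  size 6 → [1,2,4,5,8,9]=1  [2,4,5,8,9,10]=6  [3,6,7,8,9,10]=15  [4,5,7,8,9,10]=15  [5,6,7,8,9,10]=20
  size 7 → [1,2,4,5,8,9,10]=7  [2,4,5,7,8,9,10]=21  [3,5,6,7,8,9,10]=35  [4,5,6,7,8,9,10]=35
  size 8 → [1,2,4,5,7,8,9,10]=28  [2,4,5,6,7,8,9,10]=56  [3,4,5,6,7,8,9,10]=70
  size 9 → [1,2,4,5,6,7,8,9,10]=84  [2,3,4,5,6,7,8,9,10]=126
  first=0(u) contributes 210

210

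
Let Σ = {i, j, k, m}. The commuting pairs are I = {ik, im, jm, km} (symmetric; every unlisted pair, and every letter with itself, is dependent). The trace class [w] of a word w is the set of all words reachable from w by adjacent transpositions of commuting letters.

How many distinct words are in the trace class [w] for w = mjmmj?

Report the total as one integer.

10

piece 0:m — minimal
piece 1:j — minimal
piece 2:m rests on {0:m}
piece 3:m rests on {2:m}
piece 4:j rests on {1:j}
minimal pieces: {0:m, 1:j}
ways to finish when only these pieces remain (= sum over removing one remaining piece with nothing left below it):
  1 left: {3}→1  {4}→1
  2 left: {1,4}→1  {2,3}→1  {3,4}→2
  3 left: {0,2,3}→1  {1,3,4}→3  {2,3,4}→3
  placing 0:m first → 6 extensions
  placing 1:j first → 4 extensions
total linear extensions = 10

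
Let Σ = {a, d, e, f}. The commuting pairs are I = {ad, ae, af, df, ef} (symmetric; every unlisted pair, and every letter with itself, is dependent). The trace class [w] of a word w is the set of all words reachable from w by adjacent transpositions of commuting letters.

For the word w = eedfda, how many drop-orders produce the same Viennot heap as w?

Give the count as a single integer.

0(e) covers ∅
1(e) covers 0:e
2(d) covers 1:e
3(f) covers ∅
4(d) covers 2:d
5(a) covers ∅
floor of heap: 0:e, 3:f, 5:a
completions by unplaced set U, small U first (add the entries for U minus each lowest piece of U):
  |U|=1: {3}:1  {4}:1  {5}:1
  |U|=2: {2,4}:1  {3,4}:2  {3,5}:2  {4,5}:2
  |U|=3: {1,2,4}:1  {2,3,4}:3  {2,4,5}:3  {3,4,5}:6
  |U|=4: {0,1,2,4}:1  {1,2,3,4}:4  {1,2,4,5}:4  {2,3,4,5}:12
  start at 0(e): 20
  start at 3(f): 5
  start at 5(a): 5
sum over floor = 30

30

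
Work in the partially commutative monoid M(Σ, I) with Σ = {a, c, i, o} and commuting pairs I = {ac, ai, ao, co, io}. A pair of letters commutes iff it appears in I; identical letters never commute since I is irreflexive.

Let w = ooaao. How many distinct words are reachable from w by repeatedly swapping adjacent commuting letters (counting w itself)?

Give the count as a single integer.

drop 0:o onto floor
drop 1:o onto {0:o}
drop 2:a onto floor
drop 3:a onto {2:a}
drop 4:o onto {1:o}
ground layer = {0:o, 2:a}
drop-orders for the pieces not yet dropped (sum over which currently-grounded one goes next):
  1 to go: {3} 1  {4} 1
  2 to go: {1,4} 1  {2,3} 1  {3,4} 2
  3 to go: {0,1,4} 1  {1,3,4} 3  {2,3,4} 3
  if 0:o drops first: 6 orders
  if 2:a drops first: 4 orders
heap linearizations: 10

10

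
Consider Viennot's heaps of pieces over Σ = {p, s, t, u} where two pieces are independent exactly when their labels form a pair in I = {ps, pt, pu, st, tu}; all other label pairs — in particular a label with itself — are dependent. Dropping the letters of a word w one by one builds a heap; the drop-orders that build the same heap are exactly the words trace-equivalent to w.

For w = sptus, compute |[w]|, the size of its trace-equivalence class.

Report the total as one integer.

drop 0:s onto floor
drop 1:p onto floor
drop 2:t onto floor
drop 3:u onto {0:s}
drop 4:s onto {3:u}
ground layer = {0:s, 1:p, 2:t}
drop-orders for the pieces not yet dropped (sum over which currently-grounded one goes next):
  1 to go: {1} 1  {2} 1  {4} 1
  2 to go: {1,2} 2  {1,4} 2  {2,4} 2  {3,4} 1
  3 to go: {0,3,4} 1  {1,2,4} 6  {1,3,4} 3  {2,3,4} 3
  if 0:s drops first: 12 orders
  if 1:p drops first: 4 orders
  if 2:t drops first: 4 orders
heap linearizations: 20

20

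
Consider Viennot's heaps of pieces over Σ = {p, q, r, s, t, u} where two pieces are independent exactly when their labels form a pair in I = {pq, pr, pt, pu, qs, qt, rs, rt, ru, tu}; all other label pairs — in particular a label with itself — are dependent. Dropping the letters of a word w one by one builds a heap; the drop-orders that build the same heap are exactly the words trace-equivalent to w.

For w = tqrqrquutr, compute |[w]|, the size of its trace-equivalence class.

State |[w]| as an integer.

135

drop 0:t onto floor
drop 1:q onto floor
drop 2:r onto {1:q}
drop 3:q onto {2:r}
drop 4:r onto {3:q}
drop 5:q onto {4:r}
drop 6:u onto {5:q}
drop 7:u onto {6:u}
drop 8:t onto {0:t}
drop 9:r onto {5:q}
ground layer = {0:t, 1:q}
drop-orders for the pieces not yet dropped (sum over which currently-grounded one goes next):
  1 to go: {7} 1  {8} 1  {9} 1
  2 to go: {0,8} 1  {6,7} 1  {7,8} 2  {7,9} 2  {8,9} 2
  3 to go: {0,7,8} 3  {0,8,9} 3  {6,7,8} 3  {6,7,9} 3  {7,8,9} 6
  4 to go: {0,6,7,8} 6  {0,7,8,9} 12  {5,6,7,9} 3  {6,7,8,9} 12
  5 to go: {0,6,7,8,9} 30  {4,5,6,7,9} 3  {5,6,7,8,9} 15
  6 to go: {0,5,6,7,8,9} 45  {3,4,5,6,7,9} 3  {4,5,6,7,8,9} 18
  7 to go: {0,4,5,6,7,8,9} 63  {2,3,4,5,6,7,9} 3  {3,4,5,6,7,8,9} 21
  8 to go: {0,3,4,5,6,7,8,9} 84  {1,2,3,4,5,6,7,9} 3  {2,3,4,5,6,7,8,9} 24
  if 0:t drops first: 27 orders
  if 1:q drops first: 108 orders
heap linearizations: 135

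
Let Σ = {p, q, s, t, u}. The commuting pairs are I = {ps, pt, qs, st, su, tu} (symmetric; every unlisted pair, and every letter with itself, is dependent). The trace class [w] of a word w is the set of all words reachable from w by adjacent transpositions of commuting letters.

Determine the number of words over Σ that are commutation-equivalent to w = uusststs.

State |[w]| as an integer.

420

#0=u has no predecessor
#1=u depends on [0:u]
#2=s has no predecessor
#3=s depends on [2:s]
#4=t has no predecessor
#5=s depends on [3:s]
#6=t depends on [4:t]
#7=s depends on [5:s]
sources: [0:u, 2:s, 4:t]
N(rest) = Σ N(rest − s) over sources s of rest; N(one piece) = 1:
  size 1 → [1]=1  [6]=1  [7]=1
  size 2 → [0,1]=1  [1,6]=2  [1,7]=2  [4,6]=1  [5,7]=1  [6,7]=2
  size 3 → [0,1,6]=3  [0,1,7]=3  [1,4,6]=3  [1,5,7]=3  [1,6,7]=6  [3,5,7]=1  [4,6,7]=3  [5,6,7]=3
  size 4 → [0,1,4,6]=6  [0,1,5,7]=6  [0,1,6,7]=12  [1,3,5,7]=4  [1,4,6,7]=12  [1,5,6,7]=12  [2,3,5,7]=1  [3,5,6,7]=4  [4,5,6,7]=6
  size 5 → [0,1,3,5,7]=10  [0,1,4,6,7]=30  [0,1,5,6,7]=30  [1,2,3,5,7]=5  [1,3,5,6,7]=20  [1,4,5,6,7]=30  [2,3,5,6,7]=5  [3,4,5,6,7]=10
  size 6 → [0,1,2,3,5,7]=15  [0,1,3,5,6,7]=60  [0,1,4,5,6,7]=90  [1,2,3,5,6,7]=30  [1,3,4,5,6,7]=60  [2,3,4,5,6,7]=15
  first=0(u) contributes 105
  first=2(s) contributes 210
  first=4(t) contributes 105
|[w]| = 420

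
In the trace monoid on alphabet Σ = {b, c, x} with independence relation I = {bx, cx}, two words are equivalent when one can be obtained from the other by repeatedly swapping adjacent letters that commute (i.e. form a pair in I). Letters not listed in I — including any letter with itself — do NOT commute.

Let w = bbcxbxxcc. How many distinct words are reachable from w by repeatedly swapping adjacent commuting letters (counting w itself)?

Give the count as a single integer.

#0=b has no predecessor
#1=b depends on [0:b]
#2=c depends on [1:b]
#3=x has no predecessor
#4=b depends on [2:c]
#5=x depends on [3:x]
#6=x depends on [5:x]
#7=c depends on [4:b]
#8=c depends on [7:c]
sources: [0:b, 3:x]
N(rest) = Σ N(rest − s) over sources s of rest; N(one piece) = 1:
  size 1 → [6]=1  [8]=1
  size 2 → [5,6]=1  [6,8]=2  [7,8]=1
  size 3 → [3,5,6]=1  [4,7,8]=1  [5,6,8]=3  [6,7,8]=3
  size 4 → [2,4,7,8]=1  [3,5,6,8]=4  [4,6,7,8]=4  [5,6,7,8]=6
  size 5 → [1,2,4,7,8]=1  [2,4,6,7,8]=5  [3,5,6,7,8]=10  [4,5,6,7,8]=10
  size 6 → [0,1,2,4,7,8]=1  [1,2,4,6,7,8]=6  [2,4,5,6,7,8]=15  [3,4,5,6,7,8]=20
  size 7 → [0,1,2,4,6,7,8]=7  [1,2,4,5,6,7,8]=21  [2,3,4,5,6,7,8]=35
  first=0(b) contributes 56
  first=3(x) contributes 28
|[w]| = 84

84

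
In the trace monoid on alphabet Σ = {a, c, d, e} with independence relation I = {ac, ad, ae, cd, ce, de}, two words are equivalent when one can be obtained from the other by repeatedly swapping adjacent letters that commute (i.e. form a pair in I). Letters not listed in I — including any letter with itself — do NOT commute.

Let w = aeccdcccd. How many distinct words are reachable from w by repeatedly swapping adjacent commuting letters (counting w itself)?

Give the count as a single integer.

1512

drop 0:a onto floor
drop 1:e onto floor
drop 2:c onto floor
drop 3:c onto {2:c}
drop 4:d onto floor
drop 5:c onto {3:c}
drop 6:c onto {5:c}
drop 7:c onto {6:c}
drop 8:d onto {4:d}
ground layer = {0:a, 1:e, 2:c, 4:d}
drop-orders for the pieces not yet dropped (sum over which currently-grounded one goes next):
  1 to go: {0} 1  {1} 1  {7} 1  {8} 1
  2 to go: {0,1} 2  {0,7} 2  {0,8} 2  {1,7} 2  {1,8} 2  {4,8} 1  {6,7} 1  {7,8} 2
  3 to go: {0,1,7} 6  {0,1,8} 6  {0,4,8} 3  {0,6,7} 3  {0,7,8} 6  {1,4,8} 3  {1,6,7} 3  {1,7,8} 6  {4,7,8} 3  {5,6,7} 1  {6,7,8} 3
  4 to go: {0,1,4,8} 12  {0,1,6,7} 12  {0,1,7,8} 24  {0,4,7,8} 12  {0,5,6,7} 4  {0,6,7,8} 12  {1,4,7,8} 12  {1,5,6,7} 4  {1,6,7,8} 12  {3,5,6,7} 1  {4,6,7,8} 6  {5,6,7,8} 4
  5 to go: {0,1,4,7,8} 60  {0,1,5,6,7} 20  {0,1,6,7,8} 60  {0,3,5,6,7} 5  {0,4,6,7,8} 30  {0,5,6,7,8} 20  {1,3,5,6,7} 5  {1,4,6,7,8} 30  {1,5,6,7,8} 20  {2,3,5,6,7} 1  {3,5,6,7,8} 5  {4,5,6,7,8} 10
  6 to go: {0,1,3,5,6,7} 30  {0,1,4,6,7,8} 180  {0,1,5,6,7,8} 120  {0,2,3,5,6,7} 6  {0,3,5,6,7,8} 30  {0,4,5,6,7,8} 60  {1,2,3,5,6,7} 6  {1,3,5,6,7,8} 30  {1,4,5,6,7,8} 60  {2,3,5,6,7,8} 6  {3,4,5,6,7,8} 15
  7 to go: {0,1,2,3,5,6,7} 42  {0,1,3,5,6,7,8} 210  {0,1,4,5,6,7,8} 420  {0,2,3,5,6,7,8} 42  {0,3,4,5,6,7,8} 105  {1,2,3,5,6,7,8} 42  {1,3,4,5,6,7,8} 105  {2,3,4,5,6,7,8} 21
  if 0:a drops first: 168 orders
  if 1:e drops first: 168 orders
  if 2:c drops first: 840 orders
  if 4:d drops first: 336 orders
heap linearizations: 1512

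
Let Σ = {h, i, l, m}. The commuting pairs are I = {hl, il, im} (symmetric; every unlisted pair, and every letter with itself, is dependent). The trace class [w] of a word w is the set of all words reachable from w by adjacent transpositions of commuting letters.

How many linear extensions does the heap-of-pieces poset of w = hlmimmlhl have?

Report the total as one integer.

33

#0=h has no predecessor
#1=l has no predecessor
#2=m depends on [0:h, 1:l]
#3=i depends on [0:h]
#4=m depends on [2:m]
#5=m depends on [4:m]
#6=l depends on [5:m]
#7=h depends on [3:i, 5:m]
#8=l depends on [6:l]
sources: [0:h, 1:l]
N(rest) = Σ N(rest − s) over sources s of rest; N(one piece) = 1:
  size 1 → [7]=1  [8]=1
  size 2 → [3,7]=1  [6,8]=1  [7,8]=2
  size 3 → [3,7,8]=3  [6,7,8]=3
  size 4 → [3,6,7,8]=6  [5,6,7,8]=3
  size 5 → [3,5,6,7,8]=9  [4,5,6,7,8]=3
  size 6 → [2,4,5,6,7,8]=3  [3,4,5,6,7,8]=12
  size 7 → [1,2,4,5,6,7,8]=3  [2,3,4,5,6,7,8]=15
  first=0(h) contributes 18
  first=1(l) contributes 15
|[w]| = 33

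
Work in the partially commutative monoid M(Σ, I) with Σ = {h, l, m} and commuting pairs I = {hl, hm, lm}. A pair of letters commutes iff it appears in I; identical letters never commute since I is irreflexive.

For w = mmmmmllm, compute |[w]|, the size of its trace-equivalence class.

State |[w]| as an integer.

28

0(m) covers ∅
1(m) covers 0:m
2(m) covers 1:m
3(m) covers 2:m
4(m) covers 3:m
5(l) covers ∅
6(l) covers 5:l
7(m) covers 4:m
floor of heap: 0:m, 5:l
completions by unplaced set U, small U first (add the entries for U minus each lowest piece of U):
  |U|=1: {6}:1  {7}:1
  |U|=2: {4,7}:1  {5,6}:1  {6,7}:2
  |U|=3: {3,4,7}:1  {4,6,7}:3  {5,6,7}:3
  |U|=4: {2,3,4,7}:1  {3,4,6,7}:4  {4,5,6,7}:6
  |U|=5: {1,2,3,4,7}:1  {2,3,4,6,7}:5  {3,4,5,6,7}:10
  |U|=6: {0,1,2,3,4,7}:1  {1,2,3,4,6,7}:6  {2,3,4,5,6,7}:15
  start at 0(m): 21
  start at 5(l): 7
sum over floor = 28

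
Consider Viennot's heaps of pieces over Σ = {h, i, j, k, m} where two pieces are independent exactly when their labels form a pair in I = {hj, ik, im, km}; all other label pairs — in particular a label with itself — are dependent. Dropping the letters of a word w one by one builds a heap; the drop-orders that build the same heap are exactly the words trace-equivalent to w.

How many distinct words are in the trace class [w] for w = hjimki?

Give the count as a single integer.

drop 0:h onto floor
drop 1:j onto floor
drop 2:i onto {0:h, 1:j}
drop 3:m onto {0:h, 1:j}
drop 4:k onto {0:h, 1:j}
drop 5:i onto {2:i}
ground layer = {0:h, 1:j}
drop-orders for the pieces not yet dropped (sum over which currently-grounded one goes next):
  1 to go: {3} 1  {4} 1  {5} 1
  2 to go: {2,5} 1  {3,4} 2  {3,5} 2  {4,5} 2
  3 to go: {2,3,5} 3  {2,4,5} 3  {3,4,5} 6
  4 to go: {2,3,4,5} 12
  if 0:h drops first: 12 orders
  if 1:j drops first: 12 orders
heap linearizations: 24

24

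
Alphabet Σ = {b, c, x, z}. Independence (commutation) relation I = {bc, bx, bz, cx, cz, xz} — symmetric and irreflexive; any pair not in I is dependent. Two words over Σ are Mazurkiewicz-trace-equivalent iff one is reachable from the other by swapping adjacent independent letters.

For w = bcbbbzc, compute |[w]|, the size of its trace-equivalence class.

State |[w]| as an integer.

105

drop 0:b onto floor
drop 1:c onto floor
drop 2:b onto {0:b}
drop 3:b onto {2:b}
drop 4:b onto {3:b}
drop 5:z onto floor
drop 6:c onto {1:c}
ground layer = {0:b, 1:c, 5:z}
drop-orders for the pieces not yet dropped (sum over which currently-grounded one goes next):
  1 to go: {4} 1  {5} 1  {6} 1
  2 to go: {1,6} 1  {3,4} 1  {4,5} 2  {4,6} 2  {5,6} 2
  3 to go: {1,4,6} 3  {1,5,6} 3  {2,3,4} 1  {3,4,5} 3  {3,4,6} 3  {4,5,6} 6
  4 to go: {0,2,3,4} 1  {1,3,4,6} 6  {1,4,5,6} 12  {2,3,4,5} 4  {2,3,4,6} 4  {3,4,5,6} 12
  5 to go: {0,2,3,4,5} 5  {0,2,3,4,6} 5  {1,2,3,4,6} 10  {1,3,4,5,6} 30  {2,3,4,5,6} 20
  if 0:b drops first: 60 orders
  if 1:c drops first: 30 orders
  if 5:z drops first: 15 orders
heap linearizations: 105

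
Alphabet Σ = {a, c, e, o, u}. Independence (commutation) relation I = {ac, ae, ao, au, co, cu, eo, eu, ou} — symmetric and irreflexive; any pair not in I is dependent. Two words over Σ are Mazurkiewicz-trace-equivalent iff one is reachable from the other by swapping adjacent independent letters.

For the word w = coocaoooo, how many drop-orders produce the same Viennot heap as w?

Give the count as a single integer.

252

piece 0:c — minimal
piece 1:o — minimal
piece 2:o rests on {1:o}
piece 3:c rests on {0:c}
piece 4:a — minimal
piece 5:o rests on {2:o}
piece 6:o rests on {5:o}
piece 7:o rests on {6:o}
piece 8:o rests on {7:o}
minimal pieces: {0:c, 1:o, 4:a}
ways to finish when only these pieces remain (= sum over removing one remaining piece with nothing left below it):
  1 left: {3}→1  {4}→1  {8}→1
  2 left: {0,3}→1  {3,4}→2  {3,8}→2  {4,8}→2  {7,8}→1
  3 left: {0,3,4}→3  {0,3,8}→3  {3,4,8}→6  {3,7,8}→3  {4,7,8}→3  {6,7,8}→1
  4 left: {0,3,4,8}→12  {0,3,7,8}→6  {3,4,7,8}→12  {3,6,7,8}→4  {4,6,7,8}→4  {5,6,7,8}→1
  5 left: {0,3,4,7,8}→30  {0,3,6,7,8}→10  {2,5,6,7,8}→1  {3,4,6,7,8}→20  {3,5,6,7,8}→5  {4,5,6,7,8}→5
  6 left: {0,3,4,6,7,8}→60  {0,3,5,6,7,8}→15  {1,2,5,6,7,8}→1  {2,3,5,6,7,8}→6  {2,4,5,6,7,8}→6  {3,4,5,6,7,8}→30
  7 left: {0,2,3,5,6,7,8}→21  {0,3,4,5,6,7,8}→105  {1,2,3,5,6,7,8}→7  {1,2,4,5,6,7,8}→7  {2,3,4,5,6,7,8}→42
  placing 0:c first → 56 extensions
  placing 1:o first → 168 extensions
  placing 4:a first → 28 extensions
total linear extensions = 252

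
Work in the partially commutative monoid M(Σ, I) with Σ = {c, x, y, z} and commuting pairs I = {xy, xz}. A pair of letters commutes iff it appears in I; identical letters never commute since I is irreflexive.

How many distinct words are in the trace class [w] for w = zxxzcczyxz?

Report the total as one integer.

24

#0=z has no predecessor
#1=x has no predecessor
#2=x depends on [1:x]
#3=z depends on [0:z]
#4=c depends on [2:x, 3:z]
#5=c depends on [4:c]
#6=z depends on [5:c]
#7=y depends on [6:z]
#8=x depends on [5:c]
#9=z depends on [7:y]
sources: [0:z, 1:x]
N(rest) = Σ N(rest − s) over sources s of rest; N(one piece) = 1:
  size 1 → [8]=1  [9]=1
  size 2 → [7,9]=1  [8,9]=2
  size 3 → [6,7,9]=1  [7,8,9]=3
  size 4 → [6,7,8,9]=4
  size 5 → [5,6,7,8,9]=4
  size 6 → [4,5,6,7,8,9]=4
  size 7 → [2,4,5,6,7,8,9]=4  [3,4,5,6,7,8,9]=4
  size 8 → [0,3,4,5,6,7,8,9]=4  [1,2,4,5,6,7,8,9]=4  [2,3,4,5,6,7,8,9]=8
  first=0(z) contributes 12
  first=1(x) contributes 12
|[w]| = 24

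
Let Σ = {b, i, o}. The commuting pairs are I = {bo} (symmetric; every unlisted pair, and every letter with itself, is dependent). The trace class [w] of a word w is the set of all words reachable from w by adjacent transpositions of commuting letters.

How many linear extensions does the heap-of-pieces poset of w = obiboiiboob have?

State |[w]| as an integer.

#0=o has no predecessor
#1=b has no predecessor
#2=i depends on [0:o, 1:b]
#3=b depends on [2:i]
#4=o depends on [2:i]
#5=i depends on [3:b, 4:o]
#6=i depends on [5:i]
#7=b depends on [6:i]
#8=o depends on [6:i]
#9=o depends on [8:o]
#10=b depends on [7:b]
sources: [0:o, 1:b]
N(rest) = Σ N(rest − s) over sources s of rest; N(one piece) = 1:
  size 1 → [9]=1  [10]=1
  size 2 → [7,10]=1  [8,9]=1  [9,10]=2
  size 3 → [7,9,10]=3  [8,9,10]=3
  size 4 → [7,8,9,10]=6
  size 5 → [6,7,8,9,10]=6
  size 6 → [5,6,7,8,9,10]=6
  size 7 → [3,5,6,7,8,9,10]=6  [4,5,6,7,8,9,10]=6
  size 8 → [3,4,5,6,7,8,9,10]=12
  size 9 → [2,3,4,5,6,7,8,9,10]=12
  first=0(o) contributes 12
  first=1(b) contributes 12
|[w]| = 24

24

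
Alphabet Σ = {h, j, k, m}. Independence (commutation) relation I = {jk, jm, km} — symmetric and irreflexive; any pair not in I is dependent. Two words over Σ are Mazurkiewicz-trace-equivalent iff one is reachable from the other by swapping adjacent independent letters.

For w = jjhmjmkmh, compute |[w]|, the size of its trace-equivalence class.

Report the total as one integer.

20

drop 0:j onto floor
drop 1:j onto {0:j}
drop 2:h onto {1:j}
drop 3:m onto {2:h}
drop 4:j onto {2:h}
drop 5:m onto {3:m}
drop 6:k onto {2:h}
drop 7:m onto {5:m}
drop 8:h onto {4:j, 6:k, 7:m}
ground layer = {0:j}
drop-orders for the pieces not yet dropped (sum over which currently-grounded one goes next):
  1 to go: {8} 1
  2 to go: {4,8} 1  {6,8} 1  {7,8} 1
  3 to go: {4,6,8} 2  {4,7,8} 2  {5,7,8} 1  {6,7,8} 2
  4 to go: {3,5,7,8} 1  {4,5,7,8} 3  {4,6,7,8} 6  {5,6,7,8} 3
  5 to go: {3,4,5,7,8} 4  {3,5,6,7,8} 4  {4,5,6,7,8} 12
  6 to go: {3,4,5,6,7,8} 20
  7 to go: {2,3,4,5,6,7,8} 20
  if 0:j drops first: 20 orders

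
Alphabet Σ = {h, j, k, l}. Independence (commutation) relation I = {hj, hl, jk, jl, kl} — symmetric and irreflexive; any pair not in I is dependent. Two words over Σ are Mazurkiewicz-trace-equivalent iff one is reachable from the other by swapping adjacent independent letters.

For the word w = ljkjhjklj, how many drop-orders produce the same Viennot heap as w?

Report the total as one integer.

1260

#0=l has no predecessor
#1=j has no predecessor
#2=k has no predecessor
#3=j depends on [1:j]
#4=h depends on [2:k]
#5=j depends on [3:j]
#6=k depends on [4:h]
#7=l depends on [0:l]
#8=j depends on [5:j]
sources: [0:l, 1:j, 2:k]
N(rest) = Σ N(rest − s) over sources s of rest; N(one piece) = 1:
  size 1 → [6]=1  [7]=1  [8]=1
  size 2 → [0,7]=1  [4,6]=1  [5,8]=1  [6,7]=2  [6,8]=2  [7,8]=2
  size 3 → [0,6,7]=3  [0,7,8]=3  [2,4,6]=1  [3,5,8]=1  [4,6,7]=3  [4,6,8]=3  [5,6,8]=3  [5,7,8]=3  [6,7,8]=6
  size 4 → [0,4,6,7]=6  [0,5,7,8]=6  [0,6,7,8]=12  [1,3,5,8]=1  [2,4,6,7]=4  [2,4,6,8]=4  [3,5,6,8]=4  [3,5,7,8]=4  [4,5,6,8]=6  [4,6,7,8]=12  [5,6,7,8]=12
  size 5 → [0,2,4,6,7]=10  [0,3,5,7,8]=10  [0,4,6,7,8]=30  [0,5,6,7,8]=30  [1,3,5,6,8]=5  [1,3,5,7,8]=5  [2,4,5,6,8]=10  [2,4,6,7,8]=20  [3,4,5,6,8]=10  [3,5,6,7,8]=20  [4,5,6,7,8]=30
  size 6 → [0,1,3,5,7,8]=15  [0,2,4,6,7,8]=60  [0,3,5,6,7,8]=60  [0,4,5,6,7,8]=90  [1,3,4,5,6,8]=15  [1,3,5,6,7,8]=30  [2,3,4,5,6,8]=20  [2,4,5,6,7,8]=60  [3,4,5,6,7,8]=60
  size 7 → [0,1,3,5,6,7,8]=105  [0,2,4,5,6,7,8]=210  [0,3,4,5,6,7,8]=210  [1,2,3,4,5,6,8]=35  [1,3,4,5,6,7,8]=105  [2,3,4,5,6,7,8]=140
  first=0(l) contributes 280
  first=1(j) contributes 560
  first=2(k) contributes 420
|[w]| = 1260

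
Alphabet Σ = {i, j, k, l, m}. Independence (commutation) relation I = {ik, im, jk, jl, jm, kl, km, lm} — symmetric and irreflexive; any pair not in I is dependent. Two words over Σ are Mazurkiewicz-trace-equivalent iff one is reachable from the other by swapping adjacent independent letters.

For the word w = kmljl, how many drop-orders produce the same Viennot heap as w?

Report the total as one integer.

drop 0:k onto floor
drop 1:m onto floor
drop 2:l onto floor
drop 3:j onto floor
drop 4:l onto {2:l}
ground layer = {0:k, 1:m, 2:l, 3:j}
drop-orders for the pieces not yet dropped (sum over which currently-grounded one goes next):
  1 to go: {0} 1  {1} 1  {3} 1  {4} 1
  2 to go: {0,1} 2  {0,3} 2  {0,4} 2  {1,3} 2  {1,4} 2  {2,4} 1  {3,4} 2
  3 to go: {0,1,3} 6  {0,1,4} 6  {0,2,4} 3  {0,3,4} 6  {1,2,4} 3  {1,3,4} 6  {2,3,4} 3
  if 0:k drops first: 12 orders
  if 1:m drops first: 12 orders
  if 2:l drops first: 24 orders
  if 3:j drops first: 12 orders
heap linearizations: 60

60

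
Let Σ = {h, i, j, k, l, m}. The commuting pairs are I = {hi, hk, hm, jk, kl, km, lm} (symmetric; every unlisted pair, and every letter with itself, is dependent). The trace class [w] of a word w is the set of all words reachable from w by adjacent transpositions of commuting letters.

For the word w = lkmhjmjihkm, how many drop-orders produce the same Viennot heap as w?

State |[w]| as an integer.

0(l) covers ∅
1(k) covers ∅
2(m) covers ∅
3(h) covers 0:l
4(j) covers 2:m, 3:h
5(m) covers 4:j
6(j) covers 5:m
7(i) covers 1:k, 6:j
8(h) covers 6:j
9(k) covers 7:i
10(m) covers 7:i
floor of heap: 0:l, 1:k, 2:m
completions by unplaced set U, small U first (add the entries for U minus each lowest piece of U):
  |U|=1: {8}:1  {9}:1  {10}:1
  |U|=2: {8,9}:2  {8,10}:2  {9,10}:2
  |U|=3: {7,9,10}:2  {8,9,10}:6
  |U|=4: {1,7,9,10}:2  {7,8,9,10}:8
  |U|=5: {1,7,8,9,10}:10  {6,7,8,9,10}:8
  |U|=6: {1,6,7,8,9,10}:18  {5,6,7,8,9,10}:8
  |U|=7: {1,5,6,7,8,9,10}:26  {4,5,6,7,8,9,10}:8
  |U|=8: {1,4,5,6,7,8,9,10}:34  {2,4,5,6,7,8,9,10}:8  {3,4,5,6,7,8,9,10}:8
  |U|=9: {0,3,4,5,6,7,8,9,10}:8  {1,2,4,5,6,7,8,9,10}:42  {1,3,4,5,6,7,8,9,10}:42  {2,3,4,5,6,7,8,9,10}:16
  start at 0(l): 100
  start at 1(k): 24
  start at 2(m): 50
sum over floor = 174

174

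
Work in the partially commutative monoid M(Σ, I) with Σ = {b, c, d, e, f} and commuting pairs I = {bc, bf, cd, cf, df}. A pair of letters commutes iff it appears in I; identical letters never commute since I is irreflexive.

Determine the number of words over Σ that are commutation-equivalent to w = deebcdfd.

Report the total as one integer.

20

#0=d has no predecessor
#1=e depends on [0:d]
#2=e depends on [1:e]
#3=b depends on [2:e]
#4=c depends on [2:e]
#5=d depends on [3:b]
#6=f depends on [2:e]
#7=d depends on [5:d]
sources: [0:d]
N(rest) = Σ N(rest − s) over sources s of rest; N(one piece) = 1:
  size 1 → [4]=1  [6]=1  [7]=1
  size 2 → [4,6]=2  [4,7]=2  [5,7]=1  [6,7]=2
  size 3 → [3,5,7]=1  [4,5,7]=3  [4,6,7]=6  [5,6,7]=3
  size 4 → [3,4,5,7]=4  [3,5,6,7]=4  [4,5,6,7]=12
  size 5 → [3,4,5,6,7]=20
  size 6 → [2,3,4,5,6,7]=20
  first=0(d) contributes 20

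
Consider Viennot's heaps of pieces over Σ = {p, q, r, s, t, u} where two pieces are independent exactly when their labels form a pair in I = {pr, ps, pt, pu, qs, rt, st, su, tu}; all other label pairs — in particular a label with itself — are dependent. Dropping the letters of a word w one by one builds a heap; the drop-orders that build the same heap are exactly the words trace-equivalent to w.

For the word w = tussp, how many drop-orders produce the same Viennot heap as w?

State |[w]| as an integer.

60

0(t) covers ∅
1(u) covers ∅
2(s) covers ∅
3(s) covers 2:s
4(p) covers ∅
floor of heap: 0:t, 1:u, 2:s, 4:p
completions by unplaced set U, small U first (add the entries for U minus each lowest piece of U):
  |U|=1: {0}:1  {1}:1  {3}:1  {4}:1
  |U|=2: {0,1}:2  {0,3}:2  {0,4}:2  {1,3}:2  {1,4}:2  {2,3}:1  {3,4}:2
  |U|=3: {0,1,3}:6  {0,1,4}:6  {0,2,3}:3  {0,3,4}:6  {1,2,3}:3  {1,3,4}:6  {2,3,4}:3
  start at 0(t): 12
  start at 1(u): 12
  start at 2(s): 24
  start at 4(p): 12
sum over floor = 60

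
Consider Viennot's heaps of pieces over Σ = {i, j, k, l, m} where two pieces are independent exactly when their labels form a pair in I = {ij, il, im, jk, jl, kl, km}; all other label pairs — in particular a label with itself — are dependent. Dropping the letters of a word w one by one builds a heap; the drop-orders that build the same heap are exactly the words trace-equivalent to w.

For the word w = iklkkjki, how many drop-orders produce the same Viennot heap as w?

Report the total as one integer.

56

0(i) covers ∅
1(k) covers 0:i
2(l) covers ∅
3(k) covers 1:k
4(k) covers 3:k
5(j) covers ∅
6(k) covers 4:k
7(i) covers 6:k
floor of heap: 0:i, 2:l, 5:j
completions by unplaced set U, small U first (add the entries for U minus each lowest piece of U):
  |U|=1: {2}:1  {5}:1  {7}:1
  |U|=2: {2,5}:2  {2,7}:2  {5,7}:2  {6,7}:1
  |U|=3: {2,5,7}:6  {2,6,7}:3  {4,6,7}:1  {5,6,7}:3
  |U|=4: {2,4,6,7}:4  {2,5,6,7}:12  {3,4,6,7}:1  {4,5,6,7}:4
  |U|=5: {1,3,4,6,7}:1  {2,3,4,6,7}:5  {2,4,5,6,7}:20  {3,4,5,6,7}:5
  |U|=6: {0,1,3,4,6,7}:1  {1,2,3,4,6,7}:6  {1,3,4,5,6,7}:6  {2,3,4,5,6,7}:30
  start at 0(i): 42
  start at 2(l): 7
  start at 5(j): 7
sum over floor = 56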